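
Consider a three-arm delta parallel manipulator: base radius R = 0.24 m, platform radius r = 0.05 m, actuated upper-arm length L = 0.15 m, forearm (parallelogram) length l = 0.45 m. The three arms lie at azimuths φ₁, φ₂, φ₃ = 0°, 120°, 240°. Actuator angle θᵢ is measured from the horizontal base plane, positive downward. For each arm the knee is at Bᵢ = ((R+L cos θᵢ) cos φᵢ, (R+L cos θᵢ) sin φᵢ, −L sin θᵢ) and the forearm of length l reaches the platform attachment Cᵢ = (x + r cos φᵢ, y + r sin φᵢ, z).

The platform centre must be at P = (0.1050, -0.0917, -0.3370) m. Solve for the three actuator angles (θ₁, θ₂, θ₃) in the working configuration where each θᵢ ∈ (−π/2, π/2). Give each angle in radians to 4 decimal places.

φ1=0.0° → target in arm frame (0.1050, -0.0917)
  A=0.0850, B=-0.3370, C=(l²−L²−A²−y'²−z²)/(2L)=0.1693
  θ1 = atan2(B,A) + arccos(C/0.3476) = -0.2618
φ2=120.0° → target in arm frame (-0.1319, -0.0451)
  A cos θ + B sin θ = C:  0.3219·cos θ + -0.3370·sin θ = -0.1308
  θ2 = atan2(B,A) + arccos(C/0.4660) = 1.0469
arm 3 (φ=240.0°): x'=0.0269, y'=0.1368
  A=0.1631, B=-0.3370, C=(l²−L²−A²−y'²−z²)/(2L)=0.0704
  θ3 = atan2(B,A) + arccos(C/0.3744) = 0.2615

θ₁ = -0.2618, θ₂ = 1.0469, θ₃ = 0.2615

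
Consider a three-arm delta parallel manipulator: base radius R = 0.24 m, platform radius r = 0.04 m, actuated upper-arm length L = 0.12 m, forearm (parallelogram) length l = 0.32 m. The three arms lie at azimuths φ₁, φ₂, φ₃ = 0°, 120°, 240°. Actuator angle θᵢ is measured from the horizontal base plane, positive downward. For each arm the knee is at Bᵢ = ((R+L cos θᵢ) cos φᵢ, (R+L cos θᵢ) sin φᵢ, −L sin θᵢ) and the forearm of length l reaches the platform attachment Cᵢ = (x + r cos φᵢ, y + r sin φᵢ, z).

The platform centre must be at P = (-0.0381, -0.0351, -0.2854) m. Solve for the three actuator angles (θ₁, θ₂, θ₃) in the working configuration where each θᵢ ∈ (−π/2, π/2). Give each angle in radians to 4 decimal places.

rotate P by −φ1: (-0.0381, -0.0351, -0.2854)
  e−x'=0.2381;  (l²−L²−(e−x')²−y'²−z²)/2L = -0.2141
  θ1 = atan2(B,A) + arccos(C/0.3717) = 1.3091
arm 2 (φ=120.0°): x'=-0.0113, y'=0.0505
  e−x'=0.2113;  (l²−L²−(e−x')²−y'²−z²)/2L = -0.1695
  θ2 = atan2(B,A) + arccos(C/0.3551) = 1.1349
rotate P by −φ3: (0.0494, -0.0154, -0.2854)
  A cos θ + B sin θ = C:  0.1506·cos θ + -0.2854·sin θ = -0.0682
  √(A²+B²)=0.3227;  θ3 = -1.0854+1.7836 ≈ 0.6982

θ₁ = 1.3091, θ₂ = 1.1349, θ₃ = 0.6982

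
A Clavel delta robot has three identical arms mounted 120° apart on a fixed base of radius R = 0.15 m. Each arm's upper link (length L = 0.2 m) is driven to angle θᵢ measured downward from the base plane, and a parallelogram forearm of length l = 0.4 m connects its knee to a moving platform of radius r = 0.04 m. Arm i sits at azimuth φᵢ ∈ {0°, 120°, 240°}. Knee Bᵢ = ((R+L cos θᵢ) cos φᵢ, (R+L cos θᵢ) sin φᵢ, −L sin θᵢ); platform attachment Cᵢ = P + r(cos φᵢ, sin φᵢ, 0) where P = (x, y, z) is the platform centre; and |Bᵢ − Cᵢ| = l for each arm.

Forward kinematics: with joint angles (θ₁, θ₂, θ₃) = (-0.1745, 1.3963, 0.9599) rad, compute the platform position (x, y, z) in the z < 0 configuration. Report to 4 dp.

(0.2283, -0.0919, -0.3465)

centre 1 = (0.3070·cos0.0°, 0.3070·sin0.0°, 0.0347) = (0.3070, 0.0000, 0.0347)
centre 2 = (0.1447·cos120.0°, 0.1447·sin120.0°, -0.1970) = (-0.0724, 0.1253, -0.1970)
centre 3 = (0.2247·cos240.0°, 0.2247·sin240.0°, -0.1638) = (-0.1124, -0.1946, -0.1638)
subtract pairs → two planes through P
[-0.7586 0.2507 -0.4634]·P = -0.0357;  [-0.8386 -0.3892 -0.3971]·P = -0.0181
det = 0.5055;  x = 0.0365+-0.5537z,  y = -0.0321+0.1728z
quadratic in z: (1.3364)z²+(0.2190)z+(-0.0846)=0, √Δ=0.7072 → z ∈ {-0.3465, 0.1827}; z = -0.3465 (taking z<0)
x = 0.2283, y = -0.0919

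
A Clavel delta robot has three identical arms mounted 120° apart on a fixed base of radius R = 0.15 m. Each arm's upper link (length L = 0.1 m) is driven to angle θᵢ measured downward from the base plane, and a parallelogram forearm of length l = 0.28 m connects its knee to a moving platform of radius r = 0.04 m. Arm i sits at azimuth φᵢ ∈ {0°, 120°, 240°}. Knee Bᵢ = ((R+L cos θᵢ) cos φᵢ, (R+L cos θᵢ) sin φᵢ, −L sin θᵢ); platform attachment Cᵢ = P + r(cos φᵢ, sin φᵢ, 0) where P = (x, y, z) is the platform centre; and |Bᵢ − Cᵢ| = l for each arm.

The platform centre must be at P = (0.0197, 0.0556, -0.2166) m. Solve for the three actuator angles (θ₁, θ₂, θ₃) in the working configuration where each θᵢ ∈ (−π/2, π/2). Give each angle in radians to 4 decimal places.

θ₁ = 0.1751, θ₂ = 0.0002, θ₃ = 0.7851

rotate P by −φ1: (0.0197, 0.0556, -0.2166)
  A cos θ + B sin θ = C:  0.0903·cos θ + -0.2166·sin θ = 0.0512
  √(A²+B²)=0.2347;  θ1 = -1.1758+1.3509 ≈ 0.1751
φ2=120.0° → target in arm frame (0.0383, -0.0449)
  e−x'=0.0717;  (l²−L²−(e−x')²−y'²−z²)/2L = 0.0717
  √(A²+B²)=0.2282;  θ2 = -1.2511+1.2513 ≈ 0.0002
φ3=240.0° → target in arm frame (-0.0580, -0.0107)
  e−x'=0.1680;  (l²−L²−(e−x')²−y'²−z²)/2L = -0.0343
  γ=atan2(-0.2166,0.1680)=-0.9111;  ψ=arccos(-0.1250)=1.6962;  θ3=γ+ψ≈0.7851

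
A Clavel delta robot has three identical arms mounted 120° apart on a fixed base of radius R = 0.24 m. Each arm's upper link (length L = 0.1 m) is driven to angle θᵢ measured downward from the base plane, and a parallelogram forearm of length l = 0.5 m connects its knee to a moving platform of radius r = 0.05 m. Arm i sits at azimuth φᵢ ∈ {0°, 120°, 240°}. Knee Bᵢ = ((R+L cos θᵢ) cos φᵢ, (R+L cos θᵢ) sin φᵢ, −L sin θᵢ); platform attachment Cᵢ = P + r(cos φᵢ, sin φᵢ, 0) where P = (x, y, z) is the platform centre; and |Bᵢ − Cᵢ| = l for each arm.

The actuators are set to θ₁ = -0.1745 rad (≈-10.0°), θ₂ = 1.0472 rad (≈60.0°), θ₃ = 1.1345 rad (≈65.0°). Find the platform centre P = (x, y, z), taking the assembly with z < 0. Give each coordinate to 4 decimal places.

(0.1448, 0.0095, -0.4615)

φ1=0.0°: virtual centre (0.2885, 0.0000, 0.0174), radius l
S2 = (0.2400·cos120.0°, 0.2400·sin120.0°, -0.0866) = (-0.1200, 0.2078, -0.0866)
φ3=240.0°: virtual centre (-0.1161, -0.2011, -0.0906), radius l
eliminate P² terms by subtracting sphere 1 from 2 and 3
[-0.8170 0.4157 -0.2079]·P = -0.0184;  [-0.8092 -0.4023 -0.2160]·P = -0.0214
Cramer: x(z) = 0.0245-0.2608z;  y(z) = 0.0038-0.0123z
sphere 1 gives Az²+Bz+C=0 with A=1.0682, B=0.1029, C=-0.1800;  B²−4AC=0.7796;  roots -0.4615, 0.3652;  negative root z = -0.4615
x = 0.1448, y = 0.0095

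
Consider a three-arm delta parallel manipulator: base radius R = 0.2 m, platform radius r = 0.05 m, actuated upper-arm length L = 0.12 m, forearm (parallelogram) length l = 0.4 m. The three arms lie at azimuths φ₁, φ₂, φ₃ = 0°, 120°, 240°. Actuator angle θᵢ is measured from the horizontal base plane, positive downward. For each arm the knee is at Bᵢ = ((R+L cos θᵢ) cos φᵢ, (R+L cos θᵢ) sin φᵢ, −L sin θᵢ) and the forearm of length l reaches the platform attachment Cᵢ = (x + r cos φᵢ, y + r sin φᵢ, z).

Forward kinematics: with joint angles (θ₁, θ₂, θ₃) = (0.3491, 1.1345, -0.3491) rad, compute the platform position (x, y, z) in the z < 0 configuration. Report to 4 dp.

centre 1 = (0.2628·cos0.0°, 0.2628·sin0.0°, -0.0410) = (0.2628, 0.0000, -0.0410)
φ2=120.0°: virtual centre (-0.1004, 0.1738, -0.1088), radius l
φ3=240.0°: virtual centre (-0.1314, -0.2276, 0.0410), radius l
|centre ₂|²−|centre ₁|² = -0.0186;  |centre ₃|²−|centre ₁|² = 0.0000
linear system: -0.7262x+0.3476y = -0.0186−-0.1354z; -0.7883x+-0.4551y = 0.0000−0.1642z
Cramer: x(z) = 0.0140-0.0075z;  y(z) = -0.0243+0.3738z
sphere 1 gives Az²+Bz+C=0 with A=1.1398, B=0.0677, C=-0.0959;  B²−4AC=0.4416;  roots -0.3212, 0.2618;  negative root z = -0.3212
x = 0.0164, y = -0.1443

(0.0164, -0.1443, -0.3212)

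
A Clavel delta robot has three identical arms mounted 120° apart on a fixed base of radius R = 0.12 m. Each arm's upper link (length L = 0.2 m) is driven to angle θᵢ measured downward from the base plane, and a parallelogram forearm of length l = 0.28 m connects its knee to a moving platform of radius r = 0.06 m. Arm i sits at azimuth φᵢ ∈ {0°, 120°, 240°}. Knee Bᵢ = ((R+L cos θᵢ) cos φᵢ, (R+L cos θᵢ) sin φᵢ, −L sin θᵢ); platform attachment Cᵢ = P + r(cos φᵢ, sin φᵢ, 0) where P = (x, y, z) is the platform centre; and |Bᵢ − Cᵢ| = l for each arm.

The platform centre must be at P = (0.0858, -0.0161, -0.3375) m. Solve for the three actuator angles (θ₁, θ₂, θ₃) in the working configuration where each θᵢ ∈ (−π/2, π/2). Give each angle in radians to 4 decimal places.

θ₁ = 0.5235, θ₂ = 1.0472, θ₃ = 0.9602

arm 1 (φ=0.0°): x'=0.0858, y'=-0.0161
  e−x'=-0.0258;  (l²−L²−(e−x')²−y'²−z²)/2L = -0.1911
  θ1 = atan2(B,A) + arccos(C/0.3385) = 0.5235
φ2=120.0° → target in arm frame (-0.0568, -0.0663)
  A cos θ + B sin θ = C:  0.1168·cos θ + -0.3375·sin θ = -0.2339
  θ2 = atan2(B,A) + arccos(C/0.3572) = 1.0472
φ3=240.0° → target in arm frame (-0.0290, 0.0824)
  A cos θ + B sin θ = C:  0.0890·cos θ + -0.3375·sin θ = -0.2255
  √(A²+B²)=0.3490;  θ3 = -1.3131+2.2733 ≈ 0.9602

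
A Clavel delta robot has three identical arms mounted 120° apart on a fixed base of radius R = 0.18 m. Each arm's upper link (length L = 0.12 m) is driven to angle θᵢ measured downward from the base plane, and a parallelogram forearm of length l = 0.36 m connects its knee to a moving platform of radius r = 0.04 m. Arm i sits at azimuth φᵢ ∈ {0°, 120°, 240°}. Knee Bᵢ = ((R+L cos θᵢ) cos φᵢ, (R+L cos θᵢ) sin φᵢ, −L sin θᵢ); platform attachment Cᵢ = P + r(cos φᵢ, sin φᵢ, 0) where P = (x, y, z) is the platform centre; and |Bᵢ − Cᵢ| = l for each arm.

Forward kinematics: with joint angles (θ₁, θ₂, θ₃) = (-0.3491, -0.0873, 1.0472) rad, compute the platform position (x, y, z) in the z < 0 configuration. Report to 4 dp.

(0.0771, 0.1005, -0.2567)

centre 1 = (0.2528·cos0.0°, 0.2528·sin0.0°, 0.0410) = (0.2528, 0.0000, 0.0410)
φ2=120.0°: virtual centre (-0.1298, 0.2248, 0.0105), radius l
centre 3 = (0.2000·cos240.0°, 0.2000·sin240.0°, -0.1039) = (-0.1000, -0.1732, -0.1039)
eliminate P² terms by subtracting sphere 1 from 2 and 3
[-0.7651 0.4495 -0.0612]·P = 0.0019;  [-0.7055 -0.3464 -0.2899]·P = -0.0148
Cramer: x(z) = 0.0103-0.2603z;  y(z) = 0.0217-0.3069z
quadratic in z: (1.1619)z²+(0.0308)z+(-0.0686)=0, √Δ=0.5657 → z ∈ {-0.2567, 0.2302}; z = -0.2567 (taking z<0)
x = 0.0771, y = 0.1005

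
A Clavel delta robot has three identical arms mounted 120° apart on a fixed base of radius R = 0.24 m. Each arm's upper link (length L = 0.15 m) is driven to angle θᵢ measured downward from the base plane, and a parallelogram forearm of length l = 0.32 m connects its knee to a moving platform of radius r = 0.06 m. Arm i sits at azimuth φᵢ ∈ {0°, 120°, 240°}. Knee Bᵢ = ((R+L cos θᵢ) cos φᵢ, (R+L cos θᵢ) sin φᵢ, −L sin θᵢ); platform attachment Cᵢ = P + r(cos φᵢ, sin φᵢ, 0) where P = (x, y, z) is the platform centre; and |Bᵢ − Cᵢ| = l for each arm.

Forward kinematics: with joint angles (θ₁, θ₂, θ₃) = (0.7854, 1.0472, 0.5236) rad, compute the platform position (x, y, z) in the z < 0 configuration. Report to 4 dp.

O1 = (0.2861·cos0.0°, 0.2861·sin0.0°, -0.1061) = (0.2861, 0.0000, -0.1061)
arm 2 at φ=120.0°: e+L cos θ2 = 0.2550;  O2 = (-0.1275, 0.2208, -0.1299)
φ3=240.0°: virtual centre (-0.1550, -0.2684, -0.0750), radius l
subtract pairs → two planes through P
linear system: -0.8271x+0.4417y = -0.0112−-0.0477z; -0.8820x+-0.5368y = 0.0086−0.0621z
Cramer: x(z) = 0.0027+0.0022z;  y(z) = -0.0203+0.1121z
into |P−O₁|² = l²: 1.0126z² + 0.2063z + -0.0104 = 0;  Δ = 0.0847;  z = -0.2456 or 0.0419 → z<0 root = -0.2456
x = 0.0021, y = -0.0479

(0.0021, -0.0479, -0.2456)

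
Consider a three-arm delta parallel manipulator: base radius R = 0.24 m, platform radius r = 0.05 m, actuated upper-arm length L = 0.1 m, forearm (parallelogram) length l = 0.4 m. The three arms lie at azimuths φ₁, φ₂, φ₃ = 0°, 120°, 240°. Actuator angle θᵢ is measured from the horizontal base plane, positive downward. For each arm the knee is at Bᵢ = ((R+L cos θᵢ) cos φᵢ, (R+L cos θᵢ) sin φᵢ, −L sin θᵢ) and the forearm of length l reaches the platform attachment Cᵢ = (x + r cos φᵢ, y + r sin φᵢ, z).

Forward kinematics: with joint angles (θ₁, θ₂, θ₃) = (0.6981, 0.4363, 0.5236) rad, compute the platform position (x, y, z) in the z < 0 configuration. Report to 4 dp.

(-0.0209, 0.0070, -0.3423)

O1 = (0.2666·cos0.0°, 0.2666·sin0.0°, -0.0643) = (0.2666, 0.0000, -0.0643)
arm 2 at φ=120.0°: (R−r)+L cos θ2 = 0.2806;  O2 = (-0.1403, 0.2430, -0.0423)
arm 3 at φ=240.0°: (R−r)+L cos θ3 = 0.2766;  O3 = (-0.1383, -0.2395, -0.0500)
eliminate P² terms by subtracting sphere 1 from 2 and 3
plane₁₂: -0.8138x+0.4861y+0.0440z = 0.0053
Cramer: x(z) = -0.0056+0.0446z;  y(z) = 0.0016-0.0159z
sphere 1 gives Az²+Bz+C=0 with A=1.0022, B=0.1042, C=-0.0818;  B²−4AC=0.3386;  roots -0.3423, 0.2383;  negative root z = -0.3423
x = -0.0209, y = 0.0070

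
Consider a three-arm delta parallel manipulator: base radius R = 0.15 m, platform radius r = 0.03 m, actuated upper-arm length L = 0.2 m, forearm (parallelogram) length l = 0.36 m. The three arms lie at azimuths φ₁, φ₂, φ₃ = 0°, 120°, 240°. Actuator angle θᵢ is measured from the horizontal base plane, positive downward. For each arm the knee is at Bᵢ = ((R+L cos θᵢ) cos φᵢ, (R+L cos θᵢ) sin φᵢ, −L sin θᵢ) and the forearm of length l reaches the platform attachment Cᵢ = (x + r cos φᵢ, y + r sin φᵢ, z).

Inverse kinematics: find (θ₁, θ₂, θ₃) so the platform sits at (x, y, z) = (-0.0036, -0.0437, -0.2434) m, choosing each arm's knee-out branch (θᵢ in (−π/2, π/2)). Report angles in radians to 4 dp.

rotate P by −φ1: (-0.0036, -0.0437, -0.2434)
  A=0.1236, B=-0.2434, C=(l²−L²−A²−y'²−z²)/(2L)=0.0329
  γ=atan2(-0.2434,0.1236)=-1.1009;  ψ=arccos(0.1206)=1.4499;  θ1=γ+ψ≈0.3490
arm 2 (φ=120.0°): x'=-0.0360, y'=0.0250
  e−x'=0.1560;  (l²−L²−(e−x')²−y'²−z²)/2L = 0.0135
  γ=atan2(-0.2434,0.1560)=-1.0007;  ψ=arccos(0.0465)=1.5242;  θ2=γ+ψ≈0.5235
φ3=240.0° → target in arm frame (0.0396, 0.0187)
  e−x'=0.0804;  (l²−L²−(e−x')²−y'²−z²)/2L = 0.0589
  γ=atan2(-0.2434,0.0804)=-1.2519;  ψ=arccos(0.2297)=1.3390;  θ3=γ+ψ≈0.0871

θ₁ = 0.3490, θ₂ = 0.5235, θ₃ = 0.0871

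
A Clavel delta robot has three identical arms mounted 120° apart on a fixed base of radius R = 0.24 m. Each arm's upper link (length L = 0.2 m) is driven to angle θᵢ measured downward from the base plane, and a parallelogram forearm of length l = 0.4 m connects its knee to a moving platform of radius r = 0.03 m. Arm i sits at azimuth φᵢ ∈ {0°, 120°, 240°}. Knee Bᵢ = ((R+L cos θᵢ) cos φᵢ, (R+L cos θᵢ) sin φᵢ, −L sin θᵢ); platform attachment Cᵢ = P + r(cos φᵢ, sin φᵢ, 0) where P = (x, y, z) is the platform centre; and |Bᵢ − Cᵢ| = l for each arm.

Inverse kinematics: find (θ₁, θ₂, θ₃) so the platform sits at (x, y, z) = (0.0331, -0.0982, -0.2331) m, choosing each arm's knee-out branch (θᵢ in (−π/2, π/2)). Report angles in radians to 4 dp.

θ₁ = 0.4363, θ₂ = 1.1346, θ₃ = 0.1741

rotate P by −φ1: (0.0331, -0.0982, -0.2331)
  e−x'=0.1769;  (l²−L²−(e−x')²−y'²−z²)/2L = 0.0618
  √(A²+B²)=0.2926;  θ1 = -0.9216+1.3579 ≈ 0.4363
φ2=120.0° → target in arm frame (-0.1016, 0.0204)
  A=0.3116, B=-0.2331, C=(l²−L²−A²−y'²−z²)/(2L)=-0.0796
  θ2 = atan2(B,A) + arccos(C/0.3891) = 1.1346
φ3=240.0° → target in arm frame (0.0685, 0.0778)
  A=0.1415, B=-0.2331, C=(l²−L²−A²−y'²−z²)/(2L)=0.0990
  √(A²+B²)=0.2727;  θ3 = -1.0252+1.1993 ≈ 0.1741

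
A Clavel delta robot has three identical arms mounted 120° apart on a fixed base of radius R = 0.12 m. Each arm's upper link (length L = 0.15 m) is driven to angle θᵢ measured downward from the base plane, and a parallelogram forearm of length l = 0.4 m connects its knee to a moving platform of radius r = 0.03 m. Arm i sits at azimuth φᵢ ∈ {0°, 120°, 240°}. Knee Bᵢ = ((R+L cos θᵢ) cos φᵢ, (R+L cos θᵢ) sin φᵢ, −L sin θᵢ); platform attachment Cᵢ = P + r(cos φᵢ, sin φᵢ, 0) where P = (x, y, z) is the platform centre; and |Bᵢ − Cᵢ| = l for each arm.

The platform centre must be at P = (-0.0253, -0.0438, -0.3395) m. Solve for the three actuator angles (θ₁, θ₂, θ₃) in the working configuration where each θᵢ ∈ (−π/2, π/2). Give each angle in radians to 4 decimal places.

θ₁ = 0.2620, θ₂ = 0.2619, θ₃ = -0.0876

φ1=0.0° → target in arm frame (-0.0253, -0.0438)
  A=0.1153, B=-0.3395, C=(l²−L²−A²−y'²−z²)/(2L)=0.0234
  γ=atan2(-0.3395,0.1153)=-1.2434;  ψ=arccos(0.0653)=1.5054;  θ1=γ+ψ≈0.2620
φ2=120.0° → target in arm frame (-0.0253, 0.0438)
  A cos θ + B sin θ = C:  0.1153·cos θ + -0.3395·sin θ = 0.0234
  γ=atan2(-0.3395,0.1153)=-1.2434;  ψ=arccos(0.0654)=1.5054;  θ2=γ+ψ≈0.2619
arm 3 (φ=240.0°): x'=0.0506, y'=0.0000
  A cos θ + B sin θ = C:  0.0394·cos θ + -0.3395·sin θ = 0.0690
  θ3 = atan2(B,A) + arccos(C/0.3418) = -0.0876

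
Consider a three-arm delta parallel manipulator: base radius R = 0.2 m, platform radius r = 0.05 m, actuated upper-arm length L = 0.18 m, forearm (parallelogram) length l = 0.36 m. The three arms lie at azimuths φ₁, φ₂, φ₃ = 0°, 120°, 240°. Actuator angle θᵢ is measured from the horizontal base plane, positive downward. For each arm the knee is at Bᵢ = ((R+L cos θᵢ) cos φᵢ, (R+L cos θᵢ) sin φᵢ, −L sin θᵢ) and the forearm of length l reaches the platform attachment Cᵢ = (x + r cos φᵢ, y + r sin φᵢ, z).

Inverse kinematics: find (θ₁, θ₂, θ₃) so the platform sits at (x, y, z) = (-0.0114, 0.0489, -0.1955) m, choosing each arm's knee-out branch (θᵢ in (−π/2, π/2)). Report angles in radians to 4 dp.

arm 1 (φ=0.0°): x'=-0.0114, y'=0.0489
  A cos θ + B sin θ = C:  0.1614·cos θ + -0.1955·sin θ = 0.0848
  √(A²+B²)=0.2535;  θ1 = -0.8807+1.2296 ≈ 0.3489
φ2=120.0° → target in arm frame (0.0480, -0.0146)
  A=0.1020, B=-0.1955, C=(l²−L²−A²−y'²−z²)/(2L)=0.1344
  γ=atan2(-0.1955,0.1020)=-1.0901;  ψ=arccos(0.6094)=0.9155;  θ2=γ+ψ≈-0.1746
φ3=240.0° → target in arm frame (-0.0366, -0.0343)
  A cos θ + B sin θ = C:  0.1866·cos θ + -0.1955·sin θ = 0.0638
  θ3 = atan2(B,A) + arccos(C/0.2703) = 0.5240

θ₁ = 0.3489, θ₂ = -0.1746, θ₃ = 0.5240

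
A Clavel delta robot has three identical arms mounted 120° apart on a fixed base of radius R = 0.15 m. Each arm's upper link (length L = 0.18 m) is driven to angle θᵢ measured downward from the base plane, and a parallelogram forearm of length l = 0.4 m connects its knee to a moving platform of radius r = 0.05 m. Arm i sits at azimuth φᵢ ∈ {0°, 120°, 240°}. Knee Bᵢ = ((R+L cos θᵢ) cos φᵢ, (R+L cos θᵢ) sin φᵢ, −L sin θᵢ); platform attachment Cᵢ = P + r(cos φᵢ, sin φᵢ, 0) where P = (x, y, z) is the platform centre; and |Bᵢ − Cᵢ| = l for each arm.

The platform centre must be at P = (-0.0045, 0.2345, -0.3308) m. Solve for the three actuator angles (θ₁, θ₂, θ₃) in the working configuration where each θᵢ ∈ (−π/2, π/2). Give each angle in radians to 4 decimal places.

θ₁ = 0.6982, θ₂ = -0.2621, θ₃ = 1.3090

φ1=0.0° → target in arm frame (-0.0045, 0.2345)
  A cos θ + B sin θ = C:  0.1045·cos θ + -0.3308·sin θ = -0.1326
  θ1 = atan2(B,A) + arccos(C/0.3469) = 0.6982
φ2=120.0° → target in arm frame (0.2053, -0.1134)
  e−x'=-0.1053;  (l²−L²−(e−x')²−y'²−z²)/2L = -0.0160
  √(A²+B²)=0.3472;  θ2 = -1.8791+1.6170 ≈ -0.2621
arm 3 (φ=240.0°): x'=-0.2008, y'=-0.1211
  e−x'=0.3008;  (l²−L²−(e−x')²−y'²−z²)/2L = -0.2417
  θ3 = atan2(B,A) + arccos(C/0.4471) = 1.3090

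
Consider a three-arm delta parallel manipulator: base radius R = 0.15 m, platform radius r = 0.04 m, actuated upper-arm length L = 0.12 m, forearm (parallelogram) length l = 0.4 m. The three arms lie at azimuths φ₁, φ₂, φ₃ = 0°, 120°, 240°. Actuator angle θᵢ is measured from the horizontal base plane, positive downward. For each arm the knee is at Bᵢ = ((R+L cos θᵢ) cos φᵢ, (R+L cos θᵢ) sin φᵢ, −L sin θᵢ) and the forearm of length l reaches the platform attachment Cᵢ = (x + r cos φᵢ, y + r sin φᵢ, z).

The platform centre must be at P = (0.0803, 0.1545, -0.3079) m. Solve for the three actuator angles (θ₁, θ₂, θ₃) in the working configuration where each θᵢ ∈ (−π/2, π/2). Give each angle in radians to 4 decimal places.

rotate P by −φ1: (0.0803, 0.1545, -0.3079)
  e−x'=0.0297;  (l²−L²−(e−x')²−y'²−z²)/2L = 0.1085
  θ1 = atan2(B,A) + arccos(C/0.3093) = -0.2623
arm 2 (φ=120.0°): x'=0.0937, y'=-0.1468
  A=0.0163, B=-0.3079, C=(l²−L²−A²−y'²−z²)/(2L)=0.1208
  √(A²+B²)=0.3083;  θ2 = -1.5177+1.1684 ≈ -0.3494
φ3=240.0° → target in arm frame (-0.1740, -0.0077)
  e−x'=0.2840;  (l²−L²−(e−x')²−y'²−z²)/2L = -0.1245
  √(A²+B²)=0.4188;  θ3 = -0.8258+1.8727 ≈ 1.0469

θ₁ = -0.2623, θ₂ = -0.3494, θ₃ = 1.0469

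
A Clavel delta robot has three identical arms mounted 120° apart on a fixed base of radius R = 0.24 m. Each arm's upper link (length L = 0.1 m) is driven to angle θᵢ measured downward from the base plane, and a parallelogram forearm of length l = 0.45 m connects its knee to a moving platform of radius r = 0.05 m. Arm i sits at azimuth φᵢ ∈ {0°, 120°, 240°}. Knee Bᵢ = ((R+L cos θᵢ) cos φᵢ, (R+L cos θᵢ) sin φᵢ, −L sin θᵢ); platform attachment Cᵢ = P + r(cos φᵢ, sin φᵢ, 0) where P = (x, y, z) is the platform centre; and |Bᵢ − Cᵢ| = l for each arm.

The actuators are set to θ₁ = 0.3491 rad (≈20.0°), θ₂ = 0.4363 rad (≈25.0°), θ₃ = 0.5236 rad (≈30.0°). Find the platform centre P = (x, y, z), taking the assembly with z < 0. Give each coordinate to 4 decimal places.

φ1=0.0°: virtual centre (0.2840, 0.0000, -0.0342), radius l
arm 2 at φ=120.0°: (R−r)+L cos θ2 = 0.2806;  S2 = (-0.1403, 0.2430, -0.0423)
φ3=240.0°: virtual centre (-0.1383, -0.2395, -0.0500), radius l
subtract pairs → two planes through P
plane₁₂: -0.8486x+0.4861y+-0.0161z = -0.0013
det = 0.8170;  x = 0.0024+-0.0282z,  y = 0.0016+-0.0162z
quadratic in z: (1.0011)z²+(0.0843)z+(-0.1221)=0, √Δ=0.7041 → z ∈ {-0.3938, 0.3096}; z = -0.3938 (taking z<0)
x = 0.0135, y = 0.0080

(0.0135, 0.0080, -0.3938)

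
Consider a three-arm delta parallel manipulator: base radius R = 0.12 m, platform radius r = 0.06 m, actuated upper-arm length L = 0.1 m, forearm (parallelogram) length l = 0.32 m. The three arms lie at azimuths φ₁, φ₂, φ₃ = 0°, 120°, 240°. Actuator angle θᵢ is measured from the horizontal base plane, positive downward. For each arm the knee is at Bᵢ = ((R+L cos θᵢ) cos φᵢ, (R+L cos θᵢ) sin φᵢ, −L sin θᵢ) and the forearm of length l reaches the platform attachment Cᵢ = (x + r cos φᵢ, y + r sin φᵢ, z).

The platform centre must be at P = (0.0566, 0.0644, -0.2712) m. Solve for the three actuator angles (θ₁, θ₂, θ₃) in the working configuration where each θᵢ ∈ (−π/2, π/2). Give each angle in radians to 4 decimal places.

θ₁ = -0.2617, θ₂ = -0.0870, θ₃ = 0.5240

arm 1 (φ=0.0°): x'=0.0566, y'=0.0644
  A cos θ + B sin θ = C:  0.0034·cos θ + -0.2712·sin θ = 0.0735
  θ1 = atan2(B,A) + arccos(C/0.2712) = -0.2617
rotate P by −φ2: (0.0275, -0.0812, -0.2712)
  A=0.0325, B=-0.2712, C=(l²−L²−A²−y'²−z²)/(2L)=0.0560
  γ=atan2(-0.2712,0.0325)=-1.4514;  ψ=arccos(0.2050)=1.3644;  θ2=γ+ψ≈-0.0870
rotate P by −φ3: (-0.0841, 0.0168, -0.2712)
  e−x'=0.1441;  (l²−L²−(e−x')²−y'²−z²)/2L = -0.0109
  θ3 = atan2(B,A) + arccos(C/0.3071) = 0.5240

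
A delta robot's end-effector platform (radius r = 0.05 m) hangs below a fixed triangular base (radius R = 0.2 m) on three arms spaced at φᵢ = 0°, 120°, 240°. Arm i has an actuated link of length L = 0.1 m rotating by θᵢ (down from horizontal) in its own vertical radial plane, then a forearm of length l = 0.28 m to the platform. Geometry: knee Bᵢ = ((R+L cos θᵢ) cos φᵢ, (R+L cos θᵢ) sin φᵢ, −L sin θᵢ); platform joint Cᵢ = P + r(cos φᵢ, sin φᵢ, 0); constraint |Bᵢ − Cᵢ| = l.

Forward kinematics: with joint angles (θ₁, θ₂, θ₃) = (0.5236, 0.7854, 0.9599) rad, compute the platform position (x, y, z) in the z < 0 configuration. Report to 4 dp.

(0.0282, 0.0131, -0.2365)

φ1=0.0°: virtual centre (0.2366, 0.0000, -0.0500), radius l
φ2=120.0°: virtual centre (-0.1104, 0.1911, -0.0707), radius l
arm 3 at φ=240.0°: e+L cos θ3 = 0.2074;  centre 3 = (-0.1037, -0.1796, -0.0819)
subtract pairs → two planes through P
linear system: -0.6939x+0.3823y = -0.0048−-0.0414z; -0.6806x+-0.3592y = -0.0088−-0.0638z
Cramer: x(z) = 0.0099-0.0771z;  y(z) = 0.0056-0.0316z
sphere 1 gives Az²+Bz+C=0 with A=1.0069, B=0.1346, C=-0.0245;  B²−4AC=0.1168;  roots -0.2365, 0.1029;  negative root z = -0.2365
x = 0.0282, y = 0.0131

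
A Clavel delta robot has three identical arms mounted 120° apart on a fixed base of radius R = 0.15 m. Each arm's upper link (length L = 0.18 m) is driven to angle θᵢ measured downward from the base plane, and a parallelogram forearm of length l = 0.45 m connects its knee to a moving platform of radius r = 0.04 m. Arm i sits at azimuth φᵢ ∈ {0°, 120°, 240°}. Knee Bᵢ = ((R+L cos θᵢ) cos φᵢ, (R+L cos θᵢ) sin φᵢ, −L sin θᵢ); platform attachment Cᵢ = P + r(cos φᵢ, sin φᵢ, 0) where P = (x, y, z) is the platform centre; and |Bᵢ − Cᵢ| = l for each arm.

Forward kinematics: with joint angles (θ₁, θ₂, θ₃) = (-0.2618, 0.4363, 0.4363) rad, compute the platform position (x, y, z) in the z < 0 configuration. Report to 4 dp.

S1 = (0.2839·cos0.0°, 0.2839·sin0.0°, 0.0466) = (0.2839, 0.0000, 0.0466)
S2 = (0.2731·cos120.0°, 0.2731·sin120.0°, -0.0761) = (-0.1366, 0.2365, -0.0761)
φ3=240.0°: virtual centre (-0.1366, -0.2365, -0.0761), radius l
|S₂|²−|S₁|² = -0.0024;  |S₃|²−|S₁|² = -0.0024
plane₁₂: -0.8409x+0.4731y+-0.2453z = -0.0024
det = 0.7956;  x = 0.0028+-0.2917z,  y = 0.0000+0.0000z
quadratic in z: (1.0851)z²+(0.0708)z+(-0.1213)=0, √Δ=0.7292 → z ∈ {-0.3686, 0.3034}; z = -0.3686 (taking z<0)
x = 0.1103, y = 0.0000

(0.1103, 0.0000, -0.3686)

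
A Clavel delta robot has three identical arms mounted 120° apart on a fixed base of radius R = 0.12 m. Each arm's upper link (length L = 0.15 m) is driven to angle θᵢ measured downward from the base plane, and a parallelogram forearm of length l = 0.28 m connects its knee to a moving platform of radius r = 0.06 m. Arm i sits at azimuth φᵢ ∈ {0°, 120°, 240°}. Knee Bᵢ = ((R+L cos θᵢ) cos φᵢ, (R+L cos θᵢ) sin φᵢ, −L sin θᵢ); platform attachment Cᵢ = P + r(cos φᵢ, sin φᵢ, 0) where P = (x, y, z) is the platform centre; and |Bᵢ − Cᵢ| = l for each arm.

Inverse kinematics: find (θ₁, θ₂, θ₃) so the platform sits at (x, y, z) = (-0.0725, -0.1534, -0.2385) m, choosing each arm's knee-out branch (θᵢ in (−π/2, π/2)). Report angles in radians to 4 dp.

θ₁ = 1.0469, θ₂ = 1.1341, θ₃ = -0.2620

arm 1 (φ=0.0°): x'=-0.0725, y'=-0.1534
  A=0.1325, B=-0.2385, C=(l²−L²−A²−y'²−z²)/(2L)=-0.1402
  θ1 = atan2(B,A) + arccos(C/0.2728) = 1.0469
φ2=120.0° → target in arm frame (-0.0966, 0.1395)
  A cos θ + B sin θ = C:  0.1566·cos θ + -0.2385·sin θ = -0.1499
  θ2 = atan2(B,A) + arccos(C/0.2853) = 1.1341
arm 3 (φ=240.0°): x'=0.1691, y'=0.0139
  e−x'=-0.1091;  (l²−L²−(e−x')²−y'²−z²)/2L = -0.0436
  γ=atan2(-0.2385,-0.1091)=-1.9998;  ψ=arccos(-0.1662)=1.7378;  θ3=γ+ψ≈-0.2620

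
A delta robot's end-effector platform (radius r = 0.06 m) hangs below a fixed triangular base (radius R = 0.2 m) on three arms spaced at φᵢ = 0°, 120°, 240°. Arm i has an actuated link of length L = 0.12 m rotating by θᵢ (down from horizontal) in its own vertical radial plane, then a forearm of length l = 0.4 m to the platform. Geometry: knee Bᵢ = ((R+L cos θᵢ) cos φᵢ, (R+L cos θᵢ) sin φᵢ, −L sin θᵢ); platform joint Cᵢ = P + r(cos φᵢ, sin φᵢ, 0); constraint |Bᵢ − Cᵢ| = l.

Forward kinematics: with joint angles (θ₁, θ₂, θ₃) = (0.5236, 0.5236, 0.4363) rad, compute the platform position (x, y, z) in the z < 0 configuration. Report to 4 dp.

φ1=0.0°: virtual centre (0.2439, 0.0000, -0.0600), radius l
arm 2 at φ=120.0°: e+L cos θ2 = 0.2439;  S2 = (-0.1220, 0.2112, -0.0600)
S3 = (0.2488·cos240.0°, 0.2488·sin240.0°, -0.0507) = (-0.1244, -0.2154, -0.0507)
|S₂|²−|S₁|² = 0.0000;  |S₃|²−|S₁|² = 0.0014
plane₁₂: -0.7318x+0.4225y+0.0000z = 0.0000
Cramer: x(z) = -0.0009+0.0125z;  y(z) = -0.0016+0.0217z
quadratic in z: (1.0006)z²+(0.1138)z+(-0.0965)=0, √Δ=0.6317 → z ∈ {-0.3725, 0.2588}; z = -0.3725 (taking z<0)
x = -0.0056, y = -0.0097

(-0.0056, -0.0097, -0.3725)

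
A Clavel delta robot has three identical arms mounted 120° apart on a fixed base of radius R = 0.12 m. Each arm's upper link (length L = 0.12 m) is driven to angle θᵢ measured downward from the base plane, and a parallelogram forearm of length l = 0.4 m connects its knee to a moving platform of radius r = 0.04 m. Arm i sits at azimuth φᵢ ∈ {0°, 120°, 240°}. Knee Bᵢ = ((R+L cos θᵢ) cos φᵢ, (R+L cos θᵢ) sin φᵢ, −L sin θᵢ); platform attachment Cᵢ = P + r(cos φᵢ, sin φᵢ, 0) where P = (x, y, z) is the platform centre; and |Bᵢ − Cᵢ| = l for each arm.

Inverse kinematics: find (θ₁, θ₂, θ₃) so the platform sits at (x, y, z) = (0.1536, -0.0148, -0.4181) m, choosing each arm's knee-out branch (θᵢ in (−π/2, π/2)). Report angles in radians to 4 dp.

θ₁ = 0.1748, θ₂ = 1.1347, θ₃ = 1.0476

arm 1 (φ=0.0°): x'=0.1536, y'=-0.0148
  A=-0.0736, B=-0.4181, C=(l²−L²−A²−y'²−z²)/(2L)=-0.1452
  √(A²+B²)=0.4245;  θ1 = -1.7450+1.9198 ≈ 0.1748
arm 2 (φ=120.0°): x'=-0.0896, y'=-0.1256
  A=0.1696, B=-0.4181, C=(l²−L²−A²−y'²−z²)/(2L)=-0.3073
  θ2 = atan2(B,A) + arccos(C/0.4512) = 1.1347
φ3=240.0° → target in arm frame (-0.0640, 0.1404)
  A cos θ + B sin θ = C:  0.1440·cos θ + -0.4181·sin θ = -0.2902
  γ=atan2(-0.4181,0.1440)=-1.2391;  ψ=arccos(-0.6564)=2.2868;  θ3=γ+ψ≈1.0476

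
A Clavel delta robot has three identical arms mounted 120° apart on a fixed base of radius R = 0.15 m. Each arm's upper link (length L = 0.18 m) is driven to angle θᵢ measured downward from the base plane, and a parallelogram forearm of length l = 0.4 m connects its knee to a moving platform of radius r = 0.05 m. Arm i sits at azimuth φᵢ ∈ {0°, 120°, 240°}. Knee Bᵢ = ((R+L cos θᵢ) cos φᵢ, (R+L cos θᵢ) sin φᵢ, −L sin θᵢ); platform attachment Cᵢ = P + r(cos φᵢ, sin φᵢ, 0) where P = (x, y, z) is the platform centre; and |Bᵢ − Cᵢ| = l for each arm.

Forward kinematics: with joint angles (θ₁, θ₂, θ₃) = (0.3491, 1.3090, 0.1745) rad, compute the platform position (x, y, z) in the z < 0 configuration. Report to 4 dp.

(0.0833, -0.1904, -0.3603)

arm 1 at φ=0.0°: (R−r)+L cos θ1 = 0.2691;  centre 1 = (0.2691, 0.0000, -0.0616)
arm 2 at φ=120.0°: (R−r)+L cos θ2 = 0.1466;  centre 2 = (-0.0733, 0.1269, -0.1739)
arm 3 at φ=240.0°: (R−r)+L cos θ3 = 0.2773;  centre 3 = (-0.1386, -0.2401, -0.0313)
|centre ₂|²−|centre ₁|² = -0.0245;  |centre ₃|²−|centre ₁|² = 0.0016
[-0.6849 0.2539 -0.2246]·P = -0.0245;  [-0.8156 -0.4802 0.0606]·P = 0.0016
det = 0.5360;  x = 0.0212+-0.1725z,  y = -0.0394+0.4192z
sphere 1 gives Az²+Bz+C=0 with A=1.2055, B=0.1757, C=-0.0932;  B²−4AC=0.4802;  roots -0.3603, 0.2145;  negative root z = -0.3603
x = 0.0833, y = -0.1904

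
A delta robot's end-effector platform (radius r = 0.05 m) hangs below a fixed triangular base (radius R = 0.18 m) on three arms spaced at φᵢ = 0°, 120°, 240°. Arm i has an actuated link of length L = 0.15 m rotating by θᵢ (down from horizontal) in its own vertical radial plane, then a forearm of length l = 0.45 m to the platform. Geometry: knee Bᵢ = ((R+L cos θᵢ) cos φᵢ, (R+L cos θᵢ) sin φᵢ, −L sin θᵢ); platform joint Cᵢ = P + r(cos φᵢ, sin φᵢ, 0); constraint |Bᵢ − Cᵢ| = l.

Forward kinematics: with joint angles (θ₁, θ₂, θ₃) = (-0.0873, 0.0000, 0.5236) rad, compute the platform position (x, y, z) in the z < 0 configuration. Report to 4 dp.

(0.0493, 0.0657, -0.3680)

φ1=0.0°: virtual centre (0.2794, 0.0000, 0.0131), radius l
arm 2 at φ=120.0°: ρ2 = 0.2800;  centre 2 = (-0.1400, 0.2425, 0.0000)
centre 3 = (0.2599·cos240.0°, 0.2599·sin240.0°, -0.0750) = (-0.1300, -0.2251, -0.0750)
eliminate P² terms by subtracting sphere 1 from 2 and 3
plane₁₂: -0.8389x+0.4850y+-0.0262z = 0.0001
det = 0.7747;  x = 0.0031+-0.1255z,  y = 0.0057+-0.1631z
sphere 1 gives Az²+Bz+C=0 with A=1.0423, B=0.0413, C=-0.1259;  B²−4AC=0.5268;  roots -0.3680, 0.3283;  negative root z = -0.3680
x = 0.0493, y = 0.0657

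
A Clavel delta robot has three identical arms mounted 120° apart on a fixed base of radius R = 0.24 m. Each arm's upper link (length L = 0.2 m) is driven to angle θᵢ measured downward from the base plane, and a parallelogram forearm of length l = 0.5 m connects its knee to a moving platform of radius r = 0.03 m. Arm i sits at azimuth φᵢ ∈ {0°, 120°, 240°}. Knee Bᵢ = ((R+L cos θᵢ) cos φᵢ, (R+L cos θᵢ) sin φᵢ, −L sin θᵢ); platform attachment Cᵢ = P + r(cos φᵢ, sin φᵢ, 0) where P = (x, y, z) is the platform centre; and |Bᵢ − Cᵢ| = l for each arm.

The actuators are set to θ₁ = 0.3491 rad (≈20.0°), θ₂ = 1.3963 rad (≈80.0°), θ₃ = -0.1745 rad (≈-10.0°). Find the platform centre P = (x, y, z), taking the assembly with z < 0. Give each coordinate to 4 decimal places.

(0.0629, -0.2202, -0.3672)

arm 1 at φ=0.0°: ρ1 = 0.3979;  O1 = (0.3979, 0.0000, -0.0684)
O2 = (0.2447·cos120.0°, 0.2447·sin120.0°, -0.1970) = (-0.1224, 0.2119, -0.1970)
arm 3 at φ=240.0°: ρ3 = 0.4070;  O3 = (-0.2035, -0.3524, 0.0347)
subtract pairs → two planes through P
plane₁₂: -1.0406x+0.4239y+-0.2571z = -0.0643
Cramer: x(z) = 0.0352-0.0754z;  y(z) = -0.0654+0.4214z
quadratic in z: (1.1832)z²+(0.1364)z+(-0.1095)=0, √Δ=0.7326 → z ∈ {-0.3672, 0.2519}; z = -0.3672 (taking z<0)
x = 0.0629, y = -0.2202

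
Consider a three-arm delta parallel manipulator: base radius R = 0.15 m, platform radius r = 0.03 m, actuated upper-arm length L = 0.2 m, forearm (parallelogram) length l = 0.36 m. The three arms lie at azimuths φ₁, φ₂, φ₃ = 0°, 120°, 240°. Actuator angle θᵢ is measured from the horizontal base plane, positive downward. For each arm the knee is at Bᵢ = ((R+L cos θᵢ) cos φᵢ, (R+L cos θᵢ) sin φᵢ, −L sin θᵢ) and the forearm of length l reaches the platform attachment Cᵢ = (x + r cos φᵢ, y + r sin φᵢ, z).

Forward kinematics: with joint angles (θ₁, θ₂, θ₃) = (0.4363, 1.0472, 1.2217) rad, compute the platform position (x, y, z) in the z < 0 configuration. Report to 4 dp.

φ1=0.0°: virtual centre (0.3013, 0.0000, -0.0845), radius l
φ2=120.0°: virtual centre (-0.1100, 0.1905, -0.1732), radius l
O3 = (0.1884·cos240.0°, 0.1884·sin240.0°, -0.1879) = (-0.0942, -0.1632, -0.1879)
|O₂|²−|O₁|² = -0.0195;  |O₃|²−|O₁|² = -0.0271
plane₁₂: -0.8225x+0.3811y+-0.1774z = -0.0195
det = 0.5698;  x = 0.0293+-0.2399z,  y = 0.0120+-0.0524z
into |P−O₁|² = l²: 1.0603z² + 0.2983z + -0.0483 = 0;  Δ = 0.2940;  z = -0.3963 or 0.1150 → z<0 root = -0.3963
x = 0.1244, y = 0.0328

(0.1244, 0.0328, -0.3963)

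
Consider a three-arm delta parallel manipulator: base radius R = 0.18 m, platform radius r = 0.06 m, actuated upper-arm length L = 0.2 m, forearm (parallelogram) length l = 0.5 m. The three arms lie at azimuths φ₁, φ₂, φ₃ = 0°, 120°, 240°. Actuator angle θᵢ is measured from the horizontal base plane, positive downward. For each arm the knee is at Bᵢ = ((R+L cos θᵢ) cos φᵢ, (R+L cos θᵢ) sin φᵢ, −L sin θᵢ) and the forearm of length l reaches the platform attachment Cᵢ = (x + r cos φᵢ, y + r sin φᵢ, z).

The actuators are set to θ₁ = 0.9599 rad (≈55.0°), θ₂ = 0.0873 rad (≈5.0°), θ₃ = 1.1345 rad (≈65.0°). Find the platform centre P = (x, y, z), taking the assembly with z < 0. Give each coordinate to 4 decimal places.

arm 1 at φ=0.0°: (R−r)+L cos θ1 = 0.2347;  centre 1 = (0.2347, 0.0000, -0.1638)
centre 2 = (0.3192·cos120.0°, 0.3192·sin120.0°, -0.0174) = (-0.1596, 0.2765, -0.0174)
centre 3 = (0.2045·cos240.0°, 0.2045·sin240.0°, -0.1813) = (-0.1023, -0.1771, -0.1813)
|centre ₂|²−|centre ₁|² = 0.0203;  |centre ₃|²−|centre ₁|² = -0.0072
[-0.7887 0.5529 0.2928]·P = 0.0203;  [-0.6740 -0.3542 -0.0349]·P = -0.0072
Cramer: x(z) = -0.0049+0.1295z;  y(z) = 0.0297-0.3448z
into |P−centre ₁|² = l²: 1.1357z² + 0.2451z + -0.1649 = 0;  Δ = 0.8090;  z = -0.5039 or 0.2881 → z<0 root = -0.5039
x = -0.0701, y = 0.2035

(-0.0701, 0.2035, -0.5039)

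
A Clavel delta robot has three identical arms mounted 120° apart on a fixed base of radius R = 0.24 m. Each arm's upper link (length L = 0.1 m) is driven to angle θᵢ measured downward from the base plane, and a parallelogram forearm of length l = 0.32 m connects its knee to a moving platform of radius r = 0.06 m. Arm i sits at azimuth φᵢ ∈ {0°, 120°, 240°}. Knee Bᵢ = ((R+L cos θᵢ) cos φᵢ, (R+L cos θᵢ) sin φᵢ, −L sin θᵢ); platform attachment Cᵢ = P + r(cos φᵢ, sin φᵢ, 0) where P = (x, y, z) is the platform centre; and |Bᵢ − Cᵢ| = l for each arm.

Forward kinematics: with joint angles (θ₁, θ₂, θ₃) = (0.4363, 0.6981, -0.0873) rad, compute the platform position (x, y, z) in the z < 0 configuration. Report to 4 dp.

(-0.0050, -0.0402, -0.1997)

arm 1 at φ=0.0°: (R−r)+L cos θ1 = 0.2706;  O1 = (0.2706, 0.0000, -0.0423)
O2 = (0.2566·cos120.0°, 0.2566·sin120.0°, -0.0643) = (-0.1283, 0.2222, -0.0643)
O3 = (0.2796·cos240.0°, 0.2796·sin240.0°, 0.0087) = (-0.1398, -0.2422, 0.0087)
eliminate P² terms by subtracting sphere 1 from 2 and 3
linear system: -0.7979x+0.4445y = -0.0050−-0.0440z; -0.8209x+-0.4843y = 0.0032−0.1020z
det = 0.7513;  x = 0.0013+0.0319z,  y = -0.0090+0.1564z
into |P−O₁|² = l²: 1.0255z² + 0.0645z + -0.0280 = 0;  Δ = 0.1191;  z = -0.1997 or 0.1368 → z<0 root = -0.1997
x = -0.0050, y = -0.0402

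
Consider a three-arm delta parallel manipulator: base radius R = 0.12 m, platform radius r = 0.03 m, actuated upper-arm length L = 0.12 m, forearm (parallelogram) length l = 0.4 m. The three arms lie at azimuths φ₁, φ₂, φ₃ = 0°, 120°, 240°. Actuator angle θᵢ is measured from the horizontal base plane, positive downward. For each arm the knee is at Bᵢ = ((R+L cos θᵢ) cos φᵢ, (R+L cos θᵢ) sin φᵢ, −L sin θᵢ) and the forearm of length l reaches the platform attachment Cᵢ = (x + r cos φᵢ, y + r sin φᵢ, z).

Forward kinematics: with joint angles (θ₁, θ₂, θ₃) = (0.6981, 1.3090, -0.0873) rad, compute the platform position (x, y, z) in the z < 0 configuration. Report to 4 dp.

(-0.0010, -0.1935, -0.3757)

S1 = (0.1819·cos0.0°, 0.1819·sin0.0°, -0.0771) = (0.1819, 0.0000, -0.0771)
S2 = (0.1211·cos120.0°, 0.1211·sin120.0°, -0.1159) = (-0.0605, 0.1048, -0.1159)
S3 = (0.2095·cos240.0°, 0.2095·sin240.0°, 0.0105) = (-0.1048, -0.1815, 0.0105)
eliminate P² terms by subtracting sphere 1 from 2 and 3
plane₁₂: -0.4849x+0.2097y+-0.0776z = -0.0110
Cramer: x(z) = 0.0099+0.0290z;  y(z) = -0.0293+0.4369z
into |P−S₁|² = l²: 1.1917z² + 0.1187z + -0.1236 = 0;  Δ = 0.6033;  z = -0.3757 or 0.2761 → z<0 root = -0.3757
x = -0.0010, y = -0.1935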